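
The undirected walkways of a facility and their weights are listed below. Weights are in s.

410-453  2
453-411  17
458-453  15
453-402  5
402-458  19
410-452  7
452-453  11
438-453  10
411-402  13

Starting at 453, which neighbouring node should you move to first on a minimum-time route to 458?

Enumerating some paths:
453 → 458: 15 = 15
453 → 402 → 458: 5+19 = 24
Cheapest is 453 → 458 at 15 s.
So from 453 the first move is to 458.

458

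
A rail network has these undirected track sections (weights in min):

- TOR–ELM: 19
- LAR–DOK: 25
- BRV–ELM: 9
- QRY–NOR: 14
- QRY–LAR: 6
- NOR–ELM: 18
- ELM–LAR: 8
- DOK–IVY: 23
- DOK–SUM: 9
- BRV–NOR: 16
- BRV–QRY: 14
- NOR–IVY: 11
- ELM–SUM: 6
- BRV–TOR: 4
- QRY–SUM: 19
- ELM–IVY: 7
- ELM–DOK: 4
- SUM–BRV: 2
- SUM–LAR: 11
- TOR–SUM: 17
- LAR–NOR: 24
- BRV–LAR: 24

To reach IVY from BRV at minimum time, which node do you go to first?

SUM

Compare a few routes:
BRV → ELM → IVY: 9+7 = 16
BRV → SUM → DOK → ELM → IVY: 2+9+4+7 = 22
BRV → SUM → ELM → IVY: 2+6+7 = 15
Cheapest is BRV → SUM → ELM → IVY at 15 min.
So from BRV the first move is to SUM.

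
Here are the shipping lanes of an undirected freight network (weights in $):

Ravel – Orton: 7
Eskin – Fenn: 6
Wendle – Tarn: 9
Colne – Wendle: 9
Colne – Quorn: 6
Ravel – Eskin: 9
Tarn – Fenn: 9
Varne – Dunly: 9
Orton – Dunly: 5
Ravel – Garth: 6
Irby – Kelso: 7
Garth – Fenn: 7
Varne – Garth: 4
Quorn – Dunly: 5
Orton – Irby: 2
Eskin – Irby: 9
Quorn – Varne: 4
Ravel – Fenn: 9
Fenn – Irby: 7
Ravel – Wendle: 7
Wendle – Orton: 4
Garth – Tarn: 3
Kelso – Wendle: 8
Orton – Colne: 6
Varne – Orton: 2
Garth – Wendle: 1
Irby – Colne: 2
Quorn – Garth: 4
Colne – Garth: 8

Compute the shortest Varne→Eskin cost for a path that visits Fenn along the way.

$17

Shortest Varne→Fenn: Varne–Orton–Irby–Fenn = 11
Shortest Fenn→Eskin: Fenn–Eskin = 6
Total via Fenn: 11 + 6 = $17.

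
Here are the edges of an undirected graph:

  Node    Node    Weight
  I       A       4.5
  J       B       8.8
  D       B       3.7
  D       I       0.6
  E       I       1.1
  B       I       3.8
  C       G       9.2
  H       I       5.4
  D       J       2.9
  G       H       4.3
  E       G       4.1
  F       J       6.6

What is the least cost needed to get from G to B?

9

Running Dijkstra from G:
G: 0
E: 4.1  (via G)
H: 4.3  (via G)
I: 5.2  (via E)
D: 5.8  (via I)
J: 8.7  (via D)
B: 9  (via I)
Shortest route: G → E → I → B = 9.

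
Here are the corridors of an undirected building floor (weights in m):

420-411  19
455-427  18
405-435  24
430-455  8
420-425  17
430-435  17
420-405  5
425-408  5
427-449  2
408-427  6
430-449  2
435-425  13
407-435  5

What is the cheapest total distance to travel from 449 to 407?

24 m

Compare a few routes:
449–427–455–430–435–407: 2+18+8+17+5 = 50
449–427–408–425–435–407: 2+6+5+13+5 = 31
449–430–435–407: 2+17+5 = 24
Cheapest is 449–430–435–407 at 24 m.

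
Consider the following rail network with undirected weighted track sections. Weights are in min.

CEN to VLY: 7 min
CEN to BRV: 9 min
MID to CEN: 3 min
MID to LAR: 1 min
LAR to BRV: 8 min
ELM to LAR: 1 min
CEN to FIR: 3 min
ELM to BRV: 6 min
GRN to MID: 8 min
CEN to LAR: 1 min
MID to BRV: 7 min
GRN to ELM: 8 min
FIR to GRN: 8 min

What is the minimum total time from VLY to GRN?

Compare a few routes:
VLY–CEN–MID–GRN: 7+3+8 = 18
VLY–CEN–MID–LAR–ELM–GRN: 7+3+1+1+8 = 20
VLY–CEN–LAR–ELM–GRN: 7+1+1+8 = 17
VLY–CEN–FIR–GRN: 7+3+8 = 18
Cheapest is VLY–CEN–LAR–ELM–GRN at 17 min.

17 min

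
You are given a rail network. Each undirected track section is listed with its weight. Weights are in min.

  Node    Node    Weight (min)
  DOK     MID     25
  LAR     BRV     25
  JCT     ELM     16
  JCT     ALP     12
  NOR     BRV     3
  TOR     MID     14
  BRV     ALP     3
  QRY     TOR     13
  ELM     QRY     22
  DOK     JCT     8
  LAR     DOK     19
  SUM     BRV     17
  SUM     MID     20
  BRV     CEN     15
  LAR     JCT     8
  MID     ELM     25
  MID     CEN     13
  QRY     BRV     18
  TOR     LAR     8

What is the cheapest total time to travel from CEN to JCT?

30 min

Compare a few routes:
CEN - BRV - ALP - JCT: 15+3+12 = 30
CEN - MID - TOR - LAR - JCT: 13+14+8+8 = 43
Cheapest is CEN - BRV - ALP - JCT at 30 min.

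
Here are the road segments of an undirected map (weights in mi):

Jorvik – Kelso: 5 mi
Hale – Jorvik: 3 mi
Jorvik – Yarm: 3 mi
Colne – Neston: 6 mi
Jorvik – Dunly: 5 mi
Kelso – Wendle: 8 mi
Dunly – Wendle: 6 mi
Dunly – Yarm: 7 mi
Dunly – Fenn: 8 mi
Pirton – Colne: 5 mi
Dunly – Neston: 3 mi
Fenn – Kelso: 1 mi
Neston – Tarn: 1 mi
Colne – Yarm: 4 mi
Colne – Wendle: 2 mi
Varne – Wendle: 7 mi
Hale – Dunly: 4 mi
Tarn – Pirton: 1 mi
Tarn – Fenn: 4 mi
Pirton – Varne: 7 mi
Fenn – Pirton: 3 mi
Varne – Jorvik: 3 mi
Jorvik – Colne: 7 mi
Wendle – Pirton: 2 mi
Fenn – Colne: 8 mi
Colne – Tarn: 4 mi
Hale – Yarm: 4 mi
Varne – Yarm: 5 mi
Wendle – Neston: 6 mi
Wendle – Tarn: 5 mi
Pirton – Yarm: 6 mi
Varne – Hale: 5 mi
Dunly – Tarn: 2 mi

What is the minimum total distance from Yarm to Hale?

Shortest distances from Yarm:
Yarm: 0
Jorvik: 3  (via Yarm)
Colne: 4  (via Yarm)
Hale: 4  (via Yarm)
Shortest route: Yarm → Hale = 4 mi.

4 mi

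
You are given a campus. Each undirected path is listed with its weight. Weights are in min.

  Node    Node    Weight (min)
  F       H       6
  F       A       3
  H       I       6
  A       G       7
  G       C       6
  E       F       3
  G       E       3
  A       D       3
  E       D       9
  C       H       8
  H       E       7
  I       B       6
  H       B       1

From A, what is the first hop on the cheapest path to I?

Candidate routes:
A → F → E → H → I: 3+3+7+6 = 19
A → F → H → B → I: 3+6+1+6 = 16
A → F → H → I: 3+6+6 = 15
The minimum is 15 min via A → F → H → I.
So from A the first move is to F.

F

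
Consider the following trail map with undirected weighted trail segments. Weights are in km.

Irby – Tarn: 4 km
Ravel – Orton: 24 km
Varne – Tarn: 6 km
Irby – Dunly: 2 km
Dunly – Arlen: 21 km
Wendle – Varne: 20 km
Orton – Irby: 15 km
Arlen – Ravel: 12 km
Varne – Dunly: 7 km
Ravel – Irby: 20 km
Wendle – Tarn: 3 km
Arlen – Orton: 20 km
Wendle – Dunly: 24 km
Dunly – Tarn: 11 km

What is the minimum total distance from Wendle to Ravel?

Shortest distances from Wendle:
Wendle: 0
Tarn: 3  (via Wendle)
Irby: 7  (via Tarn)
Dunly: 9  (via Irby)
Varne: 9  (via Tarn)
Orton: 22  (via Irby)
Ravel: 27  (via Irby)
Shortest route: Wendle–Tarn–Irby–Ravel = 27 km.

27 km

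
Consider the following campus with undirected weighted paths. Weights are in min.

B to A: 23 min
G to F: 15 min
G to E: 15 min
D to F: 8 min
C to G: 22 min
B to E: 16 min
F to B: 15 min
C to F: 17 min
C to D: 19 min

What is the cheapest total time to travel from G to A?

53 min

Enumerating some paths:
G–F–B–A: 15+15+23 = 53
G–E–B–A: 15+16+23 = 54
G–C–F–B–A: 22+17+15+23 = 77
The minimum is 53 min via G–F–B–A.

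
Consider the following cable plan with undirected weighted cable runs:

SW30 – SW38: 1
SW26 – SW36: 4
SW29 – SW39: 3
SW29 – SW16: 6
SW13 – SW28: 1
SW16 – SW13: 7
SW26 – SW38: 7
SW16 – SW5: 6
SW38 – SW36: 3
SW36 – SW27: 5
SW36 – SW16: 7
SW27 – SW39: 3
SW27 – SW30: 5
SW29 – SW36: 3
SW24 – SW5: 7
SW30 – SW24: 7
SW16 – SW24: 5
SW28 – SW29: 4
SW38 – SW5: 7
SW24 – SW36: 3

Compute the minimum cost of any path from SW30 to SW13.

12

Shortest distances from SW30:
SW30: 0
SW38: 1  (via SW30)
SW36: 4  (via SW38)
SW27: 5  (via SW30)
SW29: 7  (via SW36)
SW24: 7  (via SW30)
SW5: 8  (via SW38)
SW26: 8  (via SW38)
SW39: 8  (via SW27)
SW28: 11  (via SW29)
SW16: 11  (via SW36)
SW13: 12  (via SW28)
Shortest route: SW30 → SW38 → SW36 → SW29 → SW28 → SW13 = 12.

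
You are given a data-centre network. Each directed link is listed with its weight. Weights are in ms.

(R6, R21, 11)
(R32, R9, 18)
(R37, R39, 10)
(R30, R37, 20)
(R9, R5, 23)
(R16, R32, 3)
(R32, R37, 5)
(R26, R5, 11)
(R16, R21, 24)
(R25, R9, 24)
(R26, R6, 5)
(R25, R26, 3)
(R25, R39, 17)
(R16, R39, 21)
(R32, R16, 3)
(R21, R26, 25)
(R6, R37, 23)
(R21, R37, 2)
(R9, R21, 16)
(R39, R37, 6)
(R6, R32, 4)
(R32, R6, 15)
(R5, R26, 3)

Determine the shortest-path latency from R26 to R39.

Enumerating some paths:
R26–R6–R21–R37–R39: 5+11+2+10 = 28
R26–R6–R32–R37–R39: 5+4+5+10 = 24
The minimum is 24 ms via R26–R6–R32–R37–R39.

24 ms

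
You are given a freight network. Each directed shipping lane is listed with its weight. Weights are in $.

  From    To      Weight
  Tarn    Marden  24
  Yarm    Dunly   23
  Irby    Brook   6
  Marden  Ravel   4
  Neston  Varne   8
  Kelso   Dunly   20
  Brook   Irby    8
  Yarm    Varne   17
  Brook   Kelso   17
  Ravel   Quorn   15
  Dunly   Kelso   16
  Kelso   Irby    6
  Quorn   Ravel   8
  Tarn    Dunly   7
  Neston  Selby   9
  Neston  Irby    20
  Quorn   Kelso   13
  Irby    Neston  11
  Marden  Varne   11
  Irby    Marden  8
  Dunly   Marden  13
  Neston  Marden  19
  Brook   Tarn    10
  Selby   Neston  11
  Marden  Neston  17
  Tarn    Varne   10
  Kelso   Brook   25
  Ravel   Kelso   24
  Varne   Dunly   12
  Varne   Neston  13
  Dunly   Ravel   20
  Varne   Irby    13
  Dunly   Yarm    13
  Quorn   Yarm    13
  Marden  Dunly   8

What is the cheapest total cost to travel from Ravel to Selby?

Shortest distances from Ravel:
Ravel: 0
Quorn: 15  (via Ravel)
Kelso: 24  (via Ravel)
Yarm: 28  (via Quorn)
Irby: 30  (via Kelso)
Brook: 36  (via Irby)
Marden: 38  (via Irby)
Neston: 41  (via Irby)
Dunly: 44  (via Kelso)
Varne: 45  (via Yarm)
Tarn: 46  (via Brook)
Selby: 50  (via Neston)
Shortest route: Ravel–Kelso–Irby–Neston–Selby = $50.

$50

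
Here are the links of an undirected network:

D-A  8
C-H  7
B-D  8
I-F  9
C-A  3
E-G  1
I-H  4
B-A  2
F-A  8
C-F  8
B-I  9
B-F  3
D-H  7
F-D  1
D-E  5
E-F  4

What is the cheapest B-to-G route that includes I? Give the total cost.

Shortest B→I: B–I = 9
Best I to G: I–F–E–G costing 14
Total via I: 9 + 14 = 23.

23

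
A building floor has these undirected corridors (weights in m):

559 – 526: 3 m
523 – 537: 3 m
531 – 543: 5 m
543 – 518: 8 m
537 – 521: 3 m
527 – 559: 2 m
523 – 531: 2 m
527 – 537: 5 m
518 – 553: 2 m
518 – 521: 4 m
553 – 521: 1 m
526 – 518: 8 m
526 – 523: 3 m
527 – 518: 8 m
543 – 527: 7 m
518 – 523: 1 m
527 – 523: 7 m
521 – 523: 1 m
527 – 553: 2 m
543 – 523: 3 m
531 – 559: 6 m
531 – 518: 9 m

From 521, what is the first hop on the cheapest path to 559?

553

Candidate routes:
521 - 523 - 526 - 559: 1+3+3 = 7
521 - 553 - 527 - 559: 1+2+2 = 5
521 - 523 - 531 - 559: 1+2+6 = 9
521 - 523 - 518 - 553 - 527 - 559: 1+1+2+2+2 = 8
Cheapest is 521 - 553 - 527 - 559 at 5 m.
So from 521 the first move is to 553.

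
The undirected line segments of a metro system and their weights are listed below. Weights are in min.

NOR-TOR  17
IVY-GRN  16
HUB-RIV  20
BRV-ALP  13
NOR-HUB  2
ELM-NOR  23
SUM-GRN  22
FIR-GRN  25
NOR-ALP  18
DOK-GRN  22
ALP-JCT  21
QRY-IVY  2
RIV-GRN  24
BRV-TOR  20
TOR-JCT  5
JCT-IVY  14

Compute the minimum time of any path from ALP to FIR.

76 min

Compare a few routes:
ALP–BRV–TOR–JCT–IVY–GRN–FIR: 13+20+5+14+16+25 = 93
ALP–NOR–HUB–RIV–GRN–FIR: 18+2+20+24+25 = 89
ALP–NOR–TOR–JCT–IVY–GRN–FIR: 18+17+5+14+16+25 = 95
ALP–JCT–IVY–GRN–FIR: 21+14+16+25 = 76
Cheapest is ALP–JCT–IVY–GRN–FIR at 76 min.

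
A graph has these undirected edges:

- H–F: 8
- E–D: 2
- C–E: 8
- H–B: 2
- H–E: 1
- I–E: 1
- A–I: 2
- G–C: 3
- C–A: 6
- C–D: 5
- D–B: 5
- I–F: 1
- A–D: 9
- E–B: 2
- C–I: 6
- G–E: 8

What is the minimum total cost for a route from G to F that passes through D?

Best G to D: G–C–D costing 8
Best D to F: D–E–I–F costing 4
Total via D: 8 + 4 = 12.

12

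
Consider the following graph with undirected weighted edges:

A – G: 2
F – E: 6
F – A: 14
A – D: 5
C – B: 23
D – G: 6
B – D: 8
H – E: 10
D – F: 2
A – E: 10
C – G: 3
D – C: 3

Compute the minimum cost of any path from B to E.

16

Compare a few routes:
B → D → A → E: 8+5+10 = 23
B → D → C → G → A → E: 8+3+3+2+10 = 26
B → D → F → E: 8+2+6 = 16
The minimum is 16 via B → D → F → E.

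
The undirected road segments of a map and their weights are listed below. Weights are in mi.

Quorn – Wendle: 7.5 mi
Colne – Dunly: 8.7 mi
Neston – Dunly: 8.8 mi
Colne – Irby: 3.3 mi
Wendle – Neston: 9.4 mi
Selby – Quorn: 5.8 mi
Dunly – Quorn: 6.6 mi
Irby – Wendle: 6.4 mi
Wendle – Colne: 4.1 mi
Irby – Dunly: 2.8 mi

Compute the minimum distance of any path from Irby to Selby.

Running Dijkstra from Irby:
Irby: 0
Dunly: 2.8  (via Irby)
Colne: 3.3  (via Irby)
Wendle: 6.4  (via Irby)
Quorn: 9.4  (via Dunly)
Neston: 11.6  (via Dunly)
Selby: 15.2  (via Quorn)
Shortest route: Irby–Dunly–Quorn–Selby = 15.2 mi.

15.2 mi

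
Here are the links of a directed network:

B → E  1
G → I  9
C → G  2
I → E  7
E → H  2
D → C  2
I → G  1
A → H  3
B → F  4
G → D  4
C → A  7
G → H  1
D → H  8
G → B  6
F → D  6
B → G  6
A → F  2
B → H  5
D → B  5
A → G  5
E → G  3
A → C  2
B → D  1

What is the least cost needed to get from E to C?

9

Compare a few routes:
E - G - B - D - C: 3+6+1+2 = 12
E - G - D - C: 3+4+2 = 9
Cheapest is E - G - D - C at 9.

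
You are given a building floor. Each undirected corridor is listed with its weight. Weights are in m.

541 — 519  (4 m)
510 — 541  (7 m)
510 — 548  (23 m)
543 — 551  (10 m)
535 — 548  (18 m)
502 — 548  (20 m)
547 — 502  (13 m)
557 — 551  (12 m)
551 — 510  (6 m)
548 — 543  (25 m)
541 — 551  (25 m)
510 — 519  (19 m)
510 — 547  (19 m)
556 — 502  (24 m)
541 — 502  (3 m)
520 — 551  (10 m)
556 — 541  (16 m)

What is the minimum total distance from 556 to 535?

57 m

Candidate routes:
556 - 541 - 510 - 548 - 535: 16+7+23+18 = 64
556 - 502 - 548 - 535: 24+20+18 = 62
556 - 541 - 502 - 548 - 535: 16+3+20+18 = 57
Cheapest is 556 - 541 - 502 - 548 - 535 at 57 m.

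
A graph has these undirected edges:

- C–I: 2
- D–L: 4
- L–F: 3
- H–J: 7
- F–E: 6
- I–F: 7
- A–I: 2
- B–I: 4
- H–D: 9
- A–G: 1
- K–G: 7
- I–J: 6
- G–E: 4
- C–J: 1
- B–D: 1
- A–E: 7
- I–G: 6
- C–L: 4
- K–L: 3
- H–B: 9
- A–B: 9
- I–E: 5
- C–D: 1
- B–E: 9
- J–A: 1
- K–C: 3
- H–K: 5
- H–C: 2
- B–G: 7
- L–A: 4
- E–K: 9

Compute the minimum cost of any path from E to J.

6

Compare a few routes:
E → I → A → J: 5+2+1 = 8
E → A → J: 7+1 = 8
E → I → C → J: 5+2+1 = 8
E → G → A → J: 4+1+1 = 6
The minimum is 6 via E → G → A → J.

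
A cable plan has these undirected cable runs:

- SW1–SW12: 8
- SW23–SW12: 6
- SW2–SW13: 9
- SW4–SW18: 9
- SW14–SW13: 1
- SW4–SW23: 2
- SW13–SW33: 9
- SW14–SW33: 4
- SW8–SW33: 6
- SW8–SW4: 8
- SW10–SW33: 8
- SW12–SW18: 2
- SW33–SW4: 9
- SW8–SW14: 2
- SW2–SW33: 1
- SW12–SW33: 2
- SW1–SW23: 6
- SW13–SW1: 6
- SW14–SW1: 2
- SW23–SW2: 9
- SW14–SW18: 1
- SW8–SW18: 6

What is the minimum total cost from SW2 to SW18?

5

Shortest distances from SW2:
SW2: 0
SW33: 1  (via SW2)
SW12: 3  (via SW33)
SW14: 5  (via SW33)
SW18: 5  (via SW12)
Shortest route: SW2 → SW33 → SW12 → SW18 = 5.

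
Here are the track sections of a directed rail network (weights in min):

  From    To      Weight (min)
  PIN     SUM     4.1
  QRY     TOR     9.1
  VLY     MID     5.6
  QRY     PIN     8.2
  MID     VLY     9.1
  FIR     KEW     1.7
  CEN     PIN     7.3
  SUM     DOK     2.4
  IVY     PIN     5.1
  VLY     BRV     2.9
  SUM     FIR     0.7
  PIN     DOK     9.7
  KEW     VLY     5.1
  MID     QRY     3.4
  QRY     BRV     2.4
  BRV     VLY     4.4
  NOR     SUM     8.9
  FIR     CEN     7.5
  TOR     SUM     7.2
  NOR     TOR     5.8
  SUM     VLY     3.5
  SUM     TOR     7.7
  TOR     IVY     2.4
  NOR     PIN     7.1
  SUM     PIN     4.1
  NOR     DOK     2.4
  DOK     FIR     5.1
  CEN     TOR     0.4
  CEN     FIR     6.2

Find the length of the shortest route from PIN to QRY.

16.6 min

Candidate routes:
PIN - SUM - DOK - FIR - KEW - VLY - MID - QRY: 4.1+2.4+5.1+1.7+5.1+5.6+3.4 = 27.4
PIN - SUM - VLY - MID - QRY: 4.1+3.5+5.6+3.4 = 16.6
PIN - SUM - FIR - KEW - VLY - MID - QRY: 4.1+0.7+1.7+5.1+5.6+3.4 = 20.6
PIN - DOK - FIR - KEW - VLY - MID - QRY: 9.7+5.1+1.7+5.1+5.6+3.4 = 30.6
The minimum is 16.6 min via PIN - SUM - VLY - MID - QRY.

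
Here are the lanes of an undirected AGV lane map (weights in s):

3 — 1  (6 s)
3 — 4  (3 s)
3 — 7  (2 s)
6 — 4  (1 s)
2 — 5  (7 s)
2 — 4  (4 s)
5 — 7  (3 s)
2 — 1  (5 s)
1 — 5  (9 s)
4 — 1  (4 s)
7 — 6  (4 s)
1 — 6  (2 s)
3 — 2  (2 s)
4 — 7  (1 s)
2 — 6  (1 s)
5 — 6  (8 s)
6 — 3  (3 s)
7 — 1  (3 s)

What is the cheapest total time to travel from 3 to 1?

5 s

Running Dijkstra from 3:
3: 0
2: 2  (via 3)
7: 2  (via 3)
4: 3  (via 3)
6: 3  (via 3)
1: 5  (via 7)
Shortest route: 3 → 7 → 1 = 5 s.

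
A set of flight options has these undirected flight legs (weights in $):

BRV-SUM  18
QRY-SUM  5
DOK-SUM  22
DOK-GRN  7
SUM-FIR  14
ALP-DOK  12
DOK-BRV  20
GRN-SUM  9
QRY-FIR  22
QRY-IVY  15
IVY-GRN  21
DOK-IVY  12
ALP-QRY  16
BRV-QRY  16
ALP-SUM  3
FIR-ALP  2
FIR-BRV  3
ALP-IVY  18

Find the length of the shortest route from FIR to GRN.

Compare a few routes:
FIR → ALP → DOK → GRN: 2+12+7 = 21
FIR → ALP → SUM → GRN: 2+3+9 = 14
The minimum is $14 via FIR → ALP → SUM → GRN.

$14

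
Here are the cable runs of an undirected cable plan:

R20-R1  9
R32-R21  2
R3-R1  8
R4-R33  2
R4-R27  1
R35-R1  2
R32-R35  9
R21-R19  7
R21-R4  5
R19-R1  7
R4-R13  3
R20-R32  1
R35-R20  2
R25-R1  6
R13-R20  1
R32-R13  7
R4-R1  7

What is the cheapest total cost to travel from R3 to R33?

Enumerating some paths:
R3 → R1 → R20 → R13 → R4 → R33: 8+9+1+3+2 = 23
R3 → R1 → R35 → R20 → R32 → R21 → R4 → R33: 8+2+2+1+2+5+2 = 22
R3 → R1 → R4 → R33: 8+7+2 = 17
R3 → R1 → R35 → R20 → R13 → R4 → R33: 8+2+2+1+3+2 = 18
Cheapest is R3 → R1 → R4 → R33 at 17.

17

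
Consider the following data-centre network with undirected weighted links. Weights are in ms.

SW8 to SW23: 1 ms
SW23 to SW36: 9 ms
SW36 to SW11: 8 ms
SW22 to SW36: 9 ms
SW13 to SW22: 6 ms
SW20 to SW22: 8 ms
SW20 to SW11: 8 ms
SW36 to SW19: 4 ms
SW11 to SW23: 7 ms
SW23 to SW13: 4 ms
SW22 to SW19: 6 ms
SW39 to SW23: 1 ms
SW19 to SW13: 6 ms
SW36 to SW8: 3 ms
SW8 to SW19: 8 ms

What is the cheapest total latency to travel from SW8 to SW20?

16 ms

Shortest distances from SW8:
SW8: 0
SW23: 1  (via SW8)
SW39: 2  (via SW23)
SW36: 3  (via SW8)
SW13: 5  (via SW23)
SW19: 7  (via SW36)
SW11: 8  (via SW23)
SW22: 11  (via SW13)
SW20: 16  (via SW11)
Shortest route: SW8–SW23–SW11–SW20 = 16 ms.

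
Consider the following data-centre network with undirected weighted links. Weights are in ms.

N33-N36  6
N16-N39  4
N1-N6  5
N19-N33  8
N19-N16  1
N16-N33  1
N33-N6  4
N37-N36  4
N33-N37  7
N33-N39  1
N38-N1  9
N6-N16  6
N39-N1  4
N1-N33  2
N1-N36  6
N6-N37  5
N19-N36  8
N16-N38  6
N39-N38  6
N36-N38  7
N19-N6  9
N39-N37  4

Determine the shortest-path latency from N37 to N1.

Candidate routes:
N37–N39–N1: 4+4 = 8
N37–N39–N33–N1: 4+1+2 = 7
Cheapest is N37–N39–N33–N1 at 7 ms.

7 ms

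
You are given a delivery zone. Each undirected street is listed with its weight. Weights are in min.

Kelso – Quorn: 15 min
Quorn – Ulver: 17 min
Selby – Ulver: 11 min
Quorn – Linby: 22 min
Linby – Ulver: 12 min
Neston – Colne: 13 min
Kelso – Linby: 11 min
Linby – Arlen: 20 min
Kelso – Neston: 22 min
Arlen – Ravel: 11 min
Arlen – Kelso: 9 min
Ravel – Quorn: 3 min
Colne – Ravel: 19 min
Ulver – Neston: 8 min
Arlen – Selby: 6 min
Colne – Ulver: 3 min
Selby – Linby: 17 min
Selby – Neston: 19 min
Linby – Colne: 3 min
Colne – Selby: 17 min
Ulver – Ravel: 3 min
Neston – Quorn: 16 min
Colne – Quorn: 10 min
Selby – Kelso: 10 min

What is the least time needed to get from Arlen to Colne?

Enumerating some paths:
Arlen–Selby–Ulver–Colne: 6+11+3 = 20
Arlen–Ravel–Ulver–Colne: 11+3+3 = 17
The minimum is 17 min via Arlen–Ravel–Ulver–Colne.

17 min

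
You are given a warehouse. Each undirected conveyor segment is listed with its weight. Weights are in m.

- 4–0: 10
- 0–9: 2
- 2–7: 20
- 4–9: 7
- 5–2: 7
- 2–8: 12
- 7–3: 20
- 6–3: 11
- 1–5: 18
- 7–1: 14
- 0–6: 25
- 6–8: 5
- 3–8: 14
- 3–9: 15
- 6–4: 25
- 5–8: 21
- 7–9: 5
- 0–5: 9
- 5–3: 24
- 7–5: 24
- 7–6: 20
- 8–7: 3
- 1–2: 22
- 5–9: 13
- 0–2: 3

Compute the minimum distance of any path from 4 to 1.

Enumerating some paths:
4–0–2–1: 10+3+22 = 35
4–0–9–7–1: 10+2+5+14 = 31
4–9–0–2–1: 7+2+3+22 = 34
4–9–7–1: 7+5+14 = 26
Cheapest is 4–9–7–1 at 26 m.

26 m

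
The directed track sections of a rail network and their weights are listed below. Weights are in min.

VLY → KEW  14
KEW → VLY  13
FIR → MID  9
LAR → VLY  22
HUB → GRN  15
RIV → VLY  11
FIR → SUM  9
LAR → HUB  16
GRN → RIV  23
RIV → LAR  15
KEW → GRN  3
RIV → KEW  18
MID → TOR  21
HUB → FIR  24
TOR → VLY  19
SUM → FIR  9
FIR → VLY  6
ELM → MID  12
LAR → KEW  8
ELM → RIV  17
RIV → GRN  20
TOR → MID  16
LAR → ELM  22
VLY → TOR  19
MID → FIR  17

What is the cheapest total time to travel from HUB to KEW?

Candidate routes:
HUB–GRN–RIV–KEW: 15+23+18 = 56
HUB–FIR–VLY–KEW: 24+6+14 = 44
The minimum is 44 min via HUB–FIR–VLY–KEW.

44 min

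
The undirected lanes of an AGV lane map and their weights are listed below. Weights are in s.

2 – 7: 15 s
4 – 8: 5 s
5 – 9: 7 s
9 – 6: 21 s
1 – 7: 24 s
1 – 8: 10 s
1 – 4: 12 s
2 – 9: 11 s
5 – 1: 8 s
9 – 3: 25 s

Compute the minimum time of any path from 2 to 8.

Enumerating some paths:
2–7–1–8: 15+24+10 = 49
2–9–5–1–4–8: 11+7+8+12+5 = 43
2–9–5–1–8: 11+7+8+10 = 36
The minimum is 36 s via 2–9–5–1–8.

36 s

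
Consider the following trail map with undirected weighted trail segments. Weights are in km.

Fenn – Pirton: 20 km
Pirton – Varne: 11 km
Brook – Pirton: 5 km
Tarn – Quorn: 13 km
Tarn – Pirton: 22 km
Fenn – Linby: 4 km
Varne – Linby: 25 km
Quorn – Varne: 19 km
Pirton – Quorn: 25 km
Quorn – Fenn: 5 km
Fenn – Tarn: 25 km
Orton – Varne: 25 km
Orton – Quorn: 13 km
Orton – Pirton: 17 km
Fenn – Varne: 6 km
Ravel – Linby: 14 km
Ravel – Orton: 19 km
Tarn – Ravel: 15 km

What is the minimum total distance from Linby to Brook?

26 km

Settle nodes by increasing distance from Linby:
Linby: 0
Fenn: 4  (via Linby)
Quorn: 9  (via Fenn)
Varne: 10  (via Fenn)
Ravel: 14  (via Linby)
Pirton: 21  (via Varne)
Tarn: 22  (via Quorn)
Orton: 22  (via Quorn)
Brook: 26  (via Pirton)
Shortest route: Linby → Fenn → Varne → Pirton → Brook = 26 km.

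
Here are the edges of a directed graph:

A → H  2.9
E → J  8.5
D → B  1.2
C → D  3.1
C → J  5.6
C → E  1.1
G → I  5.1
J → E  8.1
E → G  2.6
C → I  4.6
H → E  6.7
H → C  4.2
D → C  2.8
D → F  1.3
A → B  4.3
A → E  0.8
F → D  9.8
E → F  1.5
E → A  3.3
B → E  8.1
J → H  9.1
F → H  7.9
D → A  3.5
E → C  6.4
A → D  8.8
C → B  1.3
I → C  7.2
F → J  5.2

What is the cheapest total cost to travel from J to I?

15.8

Compare a few routes:
J - E - G - I: 8.1+2.6+5.1 = 15.8
J - H - C - I: 9.1+4.2+4.6 = 17.9
The minimum is 15.8 via J - E - G - I.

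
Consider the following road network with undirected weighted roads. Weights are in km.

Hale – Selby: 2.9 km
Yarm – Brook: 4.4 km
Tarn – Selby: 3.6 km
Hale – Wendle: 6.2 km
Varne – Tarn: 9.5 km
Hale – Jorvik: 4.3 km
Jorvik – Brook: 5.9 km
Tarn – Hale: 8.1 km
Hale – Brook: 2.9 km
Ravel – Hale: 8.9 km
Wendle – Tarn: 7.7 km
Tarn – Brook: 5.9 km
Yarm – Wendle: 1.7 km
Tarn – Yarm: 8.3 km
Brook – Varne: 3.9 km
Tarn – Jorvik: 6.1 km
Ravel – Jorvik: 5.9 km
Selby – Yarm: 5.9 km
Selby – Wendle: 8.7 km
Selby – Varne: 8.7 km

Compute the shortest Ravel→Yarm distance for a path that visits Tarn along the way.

20.3 km

Shortest Ravel→Tarn: Ravel–Jorvik–Tarn = 12
Shortest Tarn→Yarm: Tarn–Yarm = 8.3
Total via Tarn: 12 + 8.3 = 20.3 km.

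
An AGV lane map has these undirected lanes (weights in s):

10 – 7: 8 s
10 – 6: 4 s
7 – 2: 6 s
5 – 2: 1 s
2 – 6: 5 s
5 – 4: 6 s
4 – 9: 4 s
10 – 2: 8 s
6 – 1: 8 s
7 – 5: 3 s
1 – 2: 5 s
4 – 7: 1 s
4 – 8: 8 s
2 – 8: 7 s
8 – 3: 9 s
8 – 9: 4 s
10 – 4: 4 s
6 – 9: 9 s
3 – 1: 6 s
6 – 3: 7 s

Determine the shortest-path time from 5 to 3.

Candidate routes:
5 - 2 - 6 - 3: 1+5+7 = 13
5 - 7 - 4 - 10 - 6 - 3: 3+1+4+4+7 = 19
5 - 2 - 8 - 3: 1+7+9 = 17
5 - 2 - 1 - 3: 1+5+6 = 12
Cheapest is 5 - 2 - 1 - 3 at 12 s.

12 s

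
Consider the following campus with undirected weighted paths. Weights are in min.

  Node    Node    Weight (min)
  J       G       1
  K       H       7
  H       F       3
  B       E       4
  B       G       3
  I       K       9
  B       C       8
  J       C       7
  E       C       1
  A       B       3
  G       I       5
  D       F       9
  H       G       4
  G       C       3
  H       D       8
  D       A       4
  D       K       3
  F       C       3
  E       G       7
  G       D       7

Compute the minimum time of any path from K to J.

Candidate routes:
K–H–G–J: 7+4+1 = 12
K–D–A–B–G–J: 3+4+3+3+1 = 14
K–D–G–J: 3+7+1 = 11
K–I–G–J: 9+5+1 = 15
The minimum is 11 min via K–D–G–J.

11 min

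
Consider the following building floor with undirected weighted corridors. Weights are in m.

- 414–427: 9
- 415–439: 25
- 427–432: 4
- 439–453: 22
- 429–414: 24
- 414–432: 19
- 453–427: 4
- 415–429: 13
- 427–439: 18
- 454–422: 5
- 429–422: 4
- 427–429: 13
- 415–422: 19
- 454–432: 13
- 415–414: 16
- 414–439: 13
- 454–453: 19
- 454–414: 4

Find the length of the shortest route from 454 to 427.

Shortest distances from 454:
454: 0
414: 4  (via 454)
422: 5  (via 454)
429: 9  (via 422)
432: 13  (via 454)
427: 13  (via 414)
Shortest route: 454 → 414 → 427 = 13 m.

13 m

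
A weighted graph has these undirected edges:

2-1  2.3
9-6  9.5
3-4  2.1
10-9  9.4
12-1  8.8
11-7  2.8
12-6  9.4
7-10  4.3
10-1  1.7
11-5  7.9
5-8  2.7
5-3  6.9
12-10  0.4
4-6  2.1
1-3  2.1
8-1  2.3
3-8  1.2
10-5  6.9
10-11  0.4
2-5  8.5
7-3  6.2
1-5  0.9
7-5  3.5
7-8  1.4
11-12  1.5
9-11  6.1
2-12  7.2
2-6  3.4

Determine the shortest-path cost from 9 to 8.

10.3

Running Dijkstra from 9:
9: 0
11: 6.1  (via 9)
10: 6.5  (via 11)
12: 6.9  (via 10)
1: 8.2  (via 10)
7: 8.9  (via 11)
5: 9.1  (via 1)
6: 9.5  (via 9)
3: 10.3  (via 1)
8: 10.3  (via 7)
Shortest route: 9 → 11 → 7 → 8 = 10.3.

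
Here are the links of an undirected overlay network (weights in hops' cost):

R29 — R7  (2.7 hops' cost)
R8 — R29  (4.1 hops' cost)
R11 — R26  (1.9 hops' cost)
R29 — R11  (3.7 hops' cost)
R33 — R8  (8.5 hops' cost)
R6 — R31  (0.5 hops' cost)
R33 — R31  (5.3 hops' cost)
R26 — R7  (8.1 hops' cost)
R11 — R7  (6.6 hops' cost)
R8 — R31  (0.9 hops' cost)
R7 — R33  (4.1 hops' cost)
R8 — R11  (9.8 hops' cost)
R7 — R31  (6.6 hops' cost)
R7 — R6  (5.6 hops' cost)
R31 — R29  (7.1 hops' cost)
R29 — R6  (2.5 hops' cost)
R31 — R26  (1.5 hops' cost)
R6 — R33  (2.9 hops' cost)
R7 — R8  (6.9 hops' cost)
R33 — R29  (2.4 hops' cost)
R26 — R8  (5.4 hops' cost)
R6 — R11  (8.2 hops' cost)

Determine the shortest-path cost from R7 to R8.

6.6 hops' cost

Compare a few routes:
R7–R29–R8: 2.7+4.1 = 6.8
R7–R8: 6.9 = 6.9
R7–R29–R6–R31–R8: 2.7+2.5+0.5+0.9 = 6.6
The minimum is 6.6 hops' cost via R7–R29–R6–R31–R8.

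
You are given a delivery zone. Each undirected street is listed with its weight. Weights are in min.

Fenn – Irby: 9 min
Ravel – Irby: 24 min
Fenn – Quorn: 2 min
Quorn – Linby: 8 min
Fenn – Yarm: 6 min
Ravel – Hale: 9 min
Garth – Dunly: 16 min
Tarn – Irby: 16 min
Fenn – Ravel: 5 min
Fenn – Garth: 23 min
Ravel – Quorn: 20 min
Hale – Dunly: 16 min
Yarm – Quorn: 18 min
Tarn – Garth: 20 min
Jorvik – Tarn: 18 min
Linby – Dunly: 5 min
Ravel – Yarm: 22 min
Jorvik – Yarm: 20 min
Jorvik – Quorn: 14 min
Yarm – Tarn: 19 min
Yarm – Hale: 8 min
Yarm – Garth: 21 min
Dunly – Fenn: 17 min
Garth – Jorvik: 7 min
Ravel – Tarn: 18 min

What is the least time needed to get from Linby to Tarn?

33 min

Shortest distances from Linby:
Linby: 0
Dunly: 5  (via Linby)
Quorn: 8  (via Linby)
Fenn: 10  (via Quorn)
Ravel: 15  (via Fenn)
Yarm: 16  (via Fenn)
Irby: 19  (via Fenn)
Hale: 21  (via Dunly)
Garth: 21  (via Dunly)
Jorvik: 22  (via Quorn)
Tarn: 33  (via Ravel)
Shortest route: Linby → Quorn → Fenn → Ravel → Tarn = 33 min.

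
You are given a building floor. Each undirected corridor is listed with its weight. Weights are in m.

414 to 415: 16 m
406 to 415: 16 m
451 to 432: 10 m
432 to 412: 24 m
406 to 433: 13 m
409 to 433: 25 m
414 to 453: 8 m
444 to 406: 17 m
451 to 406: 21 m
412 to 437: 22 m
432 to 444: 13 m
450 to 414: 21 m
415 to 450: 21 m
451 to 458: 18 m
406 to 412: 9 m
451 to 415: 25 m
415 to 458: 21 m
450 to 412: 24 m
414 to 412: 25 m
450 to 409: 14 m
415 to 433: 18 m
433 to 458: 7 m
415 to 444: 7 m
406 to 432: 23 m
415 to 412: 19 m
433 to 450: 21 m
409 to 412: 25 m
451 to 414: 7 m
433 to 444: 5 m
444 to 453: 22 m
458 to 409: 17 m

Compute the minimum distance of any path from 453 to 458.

Shortest distances from 453:
453: 0
414: 8  (via 453)
451: 15  (via 414)
444: 22  (via 453)
415: 24  (via 414)
432: 25  (via 451)
433: 27  (via 444)
450: 29  (via 414)
458: 33  (via 451)
Shortest route: 453–414–451–458 = 33 m.

33 m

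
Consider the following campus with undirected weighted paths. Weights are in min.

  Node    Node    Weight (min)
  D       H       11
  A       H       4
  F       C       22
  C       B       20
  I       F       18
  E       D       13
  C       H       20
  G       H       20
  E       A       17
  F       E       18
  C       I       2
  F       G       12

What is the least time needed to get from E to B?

Shortest distances from E:
E: 0
D: 13  (via E)
A: 17  (via E)
F: 18  (via E)
H: 21  (via A)
G: 30  (via F)
I: 36  (via F)
C: 38  (via I)
B: 58  (via C)
Shortest route: E–F–I–C–B = 58 min.

58 min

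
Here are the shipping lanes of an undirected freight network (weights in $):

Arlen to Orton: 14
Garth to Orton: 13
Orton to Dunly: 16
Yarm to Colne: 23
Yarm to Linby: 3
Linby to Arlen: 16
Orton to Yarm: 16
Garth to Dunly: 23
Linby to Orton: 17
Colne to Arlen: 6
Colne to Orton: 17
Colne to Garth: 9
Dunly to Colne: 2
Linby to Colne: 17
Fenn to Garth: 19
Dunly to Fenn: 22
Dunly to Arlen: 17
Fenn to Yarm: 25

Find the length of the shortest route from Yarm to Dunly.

$22

Compare a few routes:
Yarm–Orton–Dunly: 16+16 = 32
Yarm–Linby–Colne–Dunly: 3+17+2 = 22
Yarm–Colne–Dunly: 23+2 = 25
Yarm–Linby–Arlen–Colne–Dunly: 3+16+6+2 = 27
The minimum is $22 via Yarm–Linby–Colne–Dunly.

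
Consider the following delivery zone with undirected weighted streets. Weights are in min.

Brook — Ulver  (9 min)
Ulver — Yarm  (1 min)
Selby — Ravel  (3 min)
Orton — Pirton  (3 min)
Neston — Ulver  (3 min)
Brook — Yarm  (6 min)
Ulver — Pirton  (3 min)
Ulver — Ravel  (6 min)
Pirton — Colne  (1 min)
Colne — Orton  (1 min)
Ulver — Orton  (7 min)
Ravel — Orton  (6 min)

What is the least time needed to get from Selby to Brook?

16 min

Settle nodes by increasing distance from Selby:
Selby: 0
Ravel: 3  (via Selby)
Orton: 9  (via Ravel)
Ulver: 9  (via Ravel)
Colne: 10  (via Orton)
Yarm: 10  (via Ulver)
Pirton: 11  (via Colne)
Neston: 12  (via Ulver)
Brook: 16  (via Yarm)
Shortest route: Selby → Ravel → Ulver → Yarm → Brook = 16 min.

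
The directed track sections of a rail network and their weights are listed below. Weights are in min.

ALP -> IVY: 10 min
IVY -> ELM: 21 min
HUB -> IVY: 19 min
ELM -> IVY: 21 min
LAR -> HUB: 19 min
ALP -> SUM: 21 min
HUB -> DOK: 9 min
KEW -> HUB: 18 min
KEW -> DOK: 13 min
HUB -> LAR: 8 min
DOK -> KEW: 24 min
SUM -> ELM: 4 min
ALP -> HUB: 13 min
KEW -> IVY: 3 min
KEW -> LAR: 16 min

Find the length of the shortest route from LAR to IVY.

Shortest distances from LAR:
LAR: 0
HUB: 19  (via LAR)
DOK: 28  (via HUB)
IVY: 38  (via HUB)
Shortest route: LAR → HUB → IVY = 38 min.

38 min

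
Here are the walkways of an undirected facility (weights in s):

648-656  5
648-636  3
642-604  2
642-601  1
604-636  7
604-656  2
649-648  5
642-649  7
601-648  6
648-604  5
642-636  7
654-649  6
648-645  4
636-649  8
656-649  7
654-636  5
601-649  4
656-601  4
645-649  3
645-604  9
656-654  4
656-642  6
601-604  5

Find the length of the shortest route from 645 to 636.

7 s

Running Dijkstra from 645:
645: 0
649: 3  (via 645)
648: 4  (via 645)
636: 7  (via 648)
Shortest route: 645 → 648 → 636 = 7 s.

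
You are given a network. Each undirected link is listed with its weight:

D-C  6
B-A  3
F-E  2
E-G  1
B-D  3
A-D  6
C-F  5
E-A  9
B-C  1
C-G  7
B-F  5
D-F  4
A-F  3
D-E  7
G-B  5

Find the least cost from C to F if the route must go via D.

Shortest C→D: C–B–D = 4
Shortest D→F: D–F = 4
Total via D: 4 + 4 = 8.

8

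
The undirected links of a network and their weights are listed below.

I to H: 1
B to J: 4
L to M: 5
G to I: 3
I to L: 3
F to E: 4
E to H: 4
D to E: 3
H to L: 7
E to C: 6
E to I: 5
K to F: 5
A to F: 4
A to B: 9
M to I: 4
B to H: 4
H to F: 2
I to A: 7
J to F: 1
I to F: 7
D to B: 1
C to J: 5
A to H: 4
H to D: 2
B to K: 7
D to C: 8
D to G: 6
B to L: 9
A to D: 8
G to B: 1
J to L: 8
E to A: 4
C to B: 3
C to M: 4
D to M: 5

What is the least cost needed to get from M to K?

12

Enumerating some paths:
M–C–B–K: 4+3+7 = 14
M–D–B–K: 5+1+7 = 13
M–I–H–F–K: 4+1+2+5 = 12
M–D–H–F–K: 5+2+2+5 = 14
Cheapest is M–I–H–F–K at 12.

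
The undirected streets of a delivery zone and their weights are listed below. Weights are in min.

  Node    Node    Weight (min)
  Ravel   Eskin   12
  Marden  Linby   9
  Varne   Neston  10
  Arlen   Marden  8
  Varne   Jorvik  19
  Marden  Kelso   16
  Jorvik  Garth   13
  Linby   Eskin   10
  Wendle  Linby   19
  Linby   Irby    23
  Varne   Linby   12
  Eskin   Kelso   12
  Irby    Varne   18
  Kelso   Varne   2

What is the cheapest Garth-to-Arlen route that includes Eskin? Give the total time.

Best Garth to Eskin: Garth–Jorvik–Varne–Kelso–Eskin costing 46
Best Eskin to Arlen: Eskin–Linby–Marden–Arlen costing 27
Total via Eskin: 46 + 27 = 73 min.

73 min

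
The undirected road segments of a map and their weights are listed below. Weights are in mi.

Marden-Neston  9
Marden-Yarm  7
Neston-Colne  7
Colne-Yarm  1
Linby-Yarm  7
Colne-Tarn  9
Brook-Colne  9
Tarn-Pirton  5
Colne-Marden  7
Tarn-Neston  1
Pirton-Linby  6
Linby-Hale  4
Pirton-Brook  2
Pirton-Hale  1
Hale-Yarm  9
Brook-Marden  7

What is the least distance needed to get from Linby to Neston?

11 mi

Running Dijkstra from Linby:
Linby: 0
Hale: 4  (via Linby)
Pirton: 5  (via Hale)
Brook: 7  (via Pirton)
Yarm: 7  (via Linby)
Colne: 8  (via Yarm)
Tarn: 10  (via Pirton)
Neston: 11  (via Tarn)
Shortest route: Linby–Hale–Pirton–Tarn–Neston = 11 mi.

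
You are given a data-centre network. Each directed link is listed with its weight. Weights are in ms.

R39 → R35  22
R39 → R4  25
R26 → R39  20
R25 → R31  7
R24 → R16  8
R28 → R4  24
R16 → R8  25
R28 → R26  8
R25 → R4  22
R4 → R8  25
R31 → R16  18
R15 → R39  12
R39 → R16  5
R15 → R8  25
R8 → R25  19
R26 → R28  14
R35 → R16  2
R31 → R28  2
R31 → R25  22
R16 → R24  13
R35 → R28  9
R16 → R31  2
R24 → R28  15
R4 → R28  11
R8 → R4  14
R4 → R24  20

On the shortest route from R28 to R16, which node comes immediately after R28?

Compare a few routes:
R28 → R26 → R39 → R16: 8+20+5 = 33
R28 → R4 → R24 → R16: 24+20+8 = 52
R28 → R26 → R39 → R35 → R16: 8+20+22+2 = 52
The minimum is 33 ms via R28 → R26 → R39 → R16.
So from R28 the first move is to R26.

R26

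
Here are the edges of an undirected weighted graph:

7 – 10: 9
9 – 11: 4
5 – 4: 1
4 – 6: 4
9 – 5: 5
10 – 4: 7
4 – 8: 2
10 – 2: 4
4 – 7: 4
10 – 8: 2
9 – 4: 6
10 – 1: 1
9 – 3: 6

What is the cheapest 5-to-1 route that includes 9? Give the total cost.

16

Best 5 to 9: 5 → 9 costing 5
Shortest 9→1: 9 → 4 → 8 → 10 → 1 = 11
Total via 9: 5 + 11 = 16.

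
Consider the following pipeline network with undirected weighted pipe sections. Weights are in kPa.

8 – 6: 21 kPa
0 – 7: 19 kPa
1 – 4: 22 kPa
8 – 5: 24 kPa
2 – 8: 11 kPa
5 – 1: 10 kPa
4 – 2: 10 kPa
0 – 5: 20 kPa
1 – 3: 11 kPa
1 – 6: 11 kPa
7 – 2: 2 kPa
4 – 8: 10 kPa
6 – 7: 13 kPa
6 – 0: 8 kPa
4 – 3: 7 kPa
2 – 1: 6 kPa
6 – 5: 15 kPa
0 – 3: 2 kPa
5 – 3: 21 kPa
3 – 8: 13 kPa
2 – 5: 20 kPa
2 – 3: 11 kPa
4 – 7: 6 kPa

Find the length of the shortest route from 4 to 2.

8 kPa

Shortest distances from 4:
4: 0
7: 6  (via 4)
3: 7  (via 4)
2: 8  (via 7)
Shortest route: 4–7–2 = 8 kPa.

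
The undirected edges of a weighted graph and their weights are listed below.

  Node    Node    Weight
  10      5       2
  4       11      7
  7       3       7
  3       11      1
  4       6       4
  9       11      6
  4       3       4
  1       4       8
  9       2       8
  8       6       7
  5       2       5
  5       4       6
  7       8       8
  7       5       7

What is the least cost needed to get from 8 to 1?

19

Enumerating some paths:
8 - 7 - 5 - 4 - 1: 8+7+6+8 = 29
8 - 7 - 3 - 4 - 1: 8+7+4+8 = 27
8 - 6 - 4 - 1: 7+4+8 = 19
8 - 7 - 3 - 11 - 4 - 1: 8+7+1+7+8 = 31
Cheapest is 8 - 6 - 4 - 1 at 19.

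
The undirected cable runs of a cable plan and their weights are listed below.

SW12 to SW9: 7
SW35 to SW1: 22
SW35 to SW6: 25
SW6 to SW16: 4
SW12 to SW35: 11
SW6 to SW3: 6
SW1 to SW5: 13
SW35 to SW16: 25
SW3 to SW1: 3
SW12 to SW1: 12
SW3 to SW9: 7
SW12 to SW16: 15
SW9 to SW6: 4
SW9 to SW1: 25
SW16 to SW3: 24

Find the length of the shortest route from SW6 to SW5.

22

Enumerating some paths:
SW6–SW3–SW1–SW5: 6+3+13 = 22
SW6–SW9–SW3–SW1–SW5: 4+7+3+13 = 27
Cheapest is SW6–SW3–SW1–SW5 at 22.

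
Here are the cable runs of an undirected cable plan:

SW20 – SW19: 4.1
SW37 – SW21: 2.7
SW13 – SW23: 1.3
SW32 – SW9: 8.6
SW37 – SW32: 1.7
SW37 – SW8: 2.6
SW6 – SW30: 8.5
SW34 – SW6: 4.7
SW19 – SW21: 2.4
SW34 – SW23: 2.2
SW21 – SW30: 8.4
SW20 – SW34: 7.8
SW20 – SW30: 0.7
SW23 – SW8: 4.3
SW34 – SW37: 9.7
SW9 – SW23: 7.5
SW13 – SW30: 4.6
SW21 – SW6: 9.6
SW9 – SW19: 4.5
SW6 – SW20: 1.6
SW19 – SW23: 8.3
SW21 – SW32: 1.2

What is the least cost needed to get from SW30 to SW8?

10.2

Running Dijkstra from SW30:
SW30: 0
SW20: 0.7  (via SW30)
SW6: 2.3  (via SW20)
SW13: 4.6  (via SW30)
SW19: 4.8  (via SW20)
SW23: 5.9  (via SW13)
SW34: 7  (via SW6)
SW21: 7.2  (via SW19)
SW32: 8.4  (via SW21)
SW9: 9.3  (via SW19)
SW37: 9.9  (via SW21)
SW8: 10.2  (via SW23)
Shortest route: SW30 → SW13 → SW23 → SW8 = 10.2.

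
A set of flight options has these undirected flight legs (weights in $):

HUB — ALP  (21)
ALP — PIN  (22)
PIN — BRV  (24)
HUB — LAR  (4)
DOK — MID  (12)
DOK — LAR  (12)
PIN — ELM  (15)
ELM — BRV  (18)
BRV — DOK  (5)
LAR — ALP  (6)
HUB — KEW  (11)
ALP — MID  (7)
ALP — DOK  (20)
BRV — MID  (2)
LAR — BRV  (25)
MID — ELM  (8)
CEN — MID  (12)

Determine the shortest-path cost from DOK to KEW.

$27

Candidate routes:
DOK - LAR - HUB - KEW: 12+4+11 = 27
DOK - MID - ALP - LAR - HUB - KEW: 12+7+6+4+11 = 40
DOK - BRV - MID - ALP - LAR - HUB - KEW: 5+2+7+6+4+11 = 35
Cheapest is DOK - LAR - HUB - KEW at $27.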